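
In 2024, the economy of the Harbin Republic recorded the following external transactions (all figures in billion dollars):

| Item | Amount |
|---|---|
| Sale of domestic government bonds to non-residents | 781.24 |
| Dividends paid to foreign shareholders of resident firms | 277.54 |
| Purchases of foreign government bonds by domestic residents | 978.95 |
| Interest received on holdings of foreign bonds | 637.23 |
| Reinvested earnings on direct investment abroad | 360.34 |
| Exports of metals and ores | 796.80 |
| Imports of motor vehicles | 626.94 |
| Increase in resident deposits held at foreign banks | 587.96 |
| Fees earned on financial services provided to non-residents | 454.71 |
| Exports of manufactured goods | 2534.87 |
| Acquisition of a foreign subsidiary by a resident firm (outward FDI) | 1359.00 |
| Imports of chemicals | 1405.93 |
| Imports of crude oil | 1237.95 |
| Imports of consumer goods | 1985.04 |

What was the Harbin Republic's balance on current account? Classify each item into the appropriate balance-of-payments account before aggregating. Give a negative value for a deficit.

Goods: 796.80 - 626.94 - 1985.04 - 1237.95 + 2534.87 - 1405.93 = -1924.19
Services: 454.71
Primary income: 360.34 + 637.23 - 277.54 = 720.03
Current account = (-1924.19) + 454.71 + 720.03 = -749.45
(Excluded from the current account — financial account: sale of domestic government bonds to non-residents 781.24, purchases of foreign government bonds by domestic residents 978.95, increase in resident deposits held at foreign banks 587.96, acquisition of a foreign subsidiary by a resident firm (outward FDI) 1359.00.)

-749.45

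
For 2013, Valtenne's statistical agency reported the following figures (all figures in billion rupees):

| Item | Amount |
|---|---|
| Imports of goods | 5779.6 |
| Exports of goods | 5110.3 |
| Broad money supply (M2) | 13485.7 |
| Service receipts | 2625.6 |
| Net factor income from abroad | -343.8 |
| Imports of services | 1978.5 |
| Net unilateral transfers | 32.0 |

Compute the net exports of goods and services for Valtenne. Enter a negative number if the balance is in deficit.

Goods balance = 5110.3 - 5779.6 = -669.3
Services balance = 2625.6 - 1978.5 = 647.1
Trade balance (goods + services) = -669.3 + 647.1 = -22.2

-22.2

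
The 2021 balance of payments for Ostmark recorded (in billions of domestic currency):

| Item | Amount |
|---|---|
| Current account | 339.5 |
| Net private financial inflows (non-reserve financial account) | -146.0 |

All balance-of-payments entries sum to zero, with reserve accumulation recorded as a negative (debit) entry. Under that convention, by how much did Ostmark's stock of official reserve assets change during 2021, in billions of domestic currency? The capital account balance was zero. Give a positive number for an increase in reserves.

Official reserve transactions balance = -(339.5 + (-146.0)) = -193.5
An accumulation of reserves is recorded as a debit (negative entry), so the change in the stock of reserves is the negative of that balance.
Change in official reserves = -(-193.5) = 193.5

193.5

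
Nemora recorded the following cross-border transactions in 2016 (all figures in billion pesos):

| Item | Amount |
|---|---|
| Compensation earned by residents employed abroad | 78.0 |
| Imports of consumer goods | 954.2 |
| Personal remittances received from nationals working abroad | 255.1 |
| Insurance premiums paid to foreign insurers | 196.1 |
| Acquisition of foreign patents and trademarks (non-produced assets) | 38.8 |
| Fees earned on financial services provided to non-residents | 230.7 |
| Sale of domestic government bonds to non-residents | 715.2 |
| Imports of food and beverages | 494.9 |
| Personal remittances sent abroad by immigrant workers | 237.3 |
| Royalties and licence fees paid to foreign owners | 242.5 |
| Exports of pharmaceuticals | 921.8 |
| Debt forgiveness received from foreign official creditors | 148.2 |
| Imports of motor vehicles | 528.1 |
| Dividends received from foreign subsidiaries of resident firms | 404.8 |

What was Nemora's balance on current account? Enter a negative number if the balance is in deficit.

-762.7

Goods: -954.2 - 494.9 + 921.8 - 528.1 = -1055.4
Services: -196.1 - 242.5 + 230.7 = -207.9
Primary income: 404.8 + 78.0 = 482.8
Secondary income: 255.1 - 237.3 = 17.8
Current account = (-1055.4) + (-207.9) + 482.8 + 17.8 = -762.7
(Excluded from the current account — capital account: acquisition of foreign patents and trademarks (non-produced assets) 38.8, debt forgiveness received from foreign official creditors 148.2; financial account: sale of domestic government bonds to non-residents 715.2.)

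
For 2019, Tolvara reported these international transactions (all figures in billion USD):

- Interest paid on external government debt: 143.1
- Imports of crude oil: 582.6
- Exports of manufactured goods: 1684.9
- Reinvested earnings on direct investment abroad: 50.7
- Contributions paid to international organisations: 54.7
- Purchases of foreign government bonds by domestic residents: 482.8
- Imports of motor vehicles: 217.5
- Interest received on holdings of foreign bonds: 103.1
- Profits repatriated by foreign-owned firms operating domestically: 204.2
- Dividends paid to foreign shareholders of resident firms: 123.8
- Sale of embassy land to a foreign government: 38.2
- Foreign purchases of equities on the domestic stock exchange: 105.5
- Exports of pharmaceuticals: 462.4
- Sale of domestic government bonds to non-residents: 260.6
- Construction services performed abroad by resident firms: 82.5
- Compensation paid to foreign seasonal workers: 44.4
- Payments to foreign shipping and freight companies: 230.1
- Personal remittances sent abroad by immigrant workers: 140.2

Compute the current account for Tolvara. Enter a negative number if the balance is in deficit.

Goods: 1684.9 + 462.4 - 582.6 - 217.5 = 1347.2
Services: 82.5 - 230.1 = -147.6
Primary income: -204.2 + 103.1 - 123.8 - 143.1 - 44.4 + 50.7 = -361.7
Secondary income: -140.2 - 54.7 = -194.9
Current account = 1347.2 + (-147.6) + (-361.7) + (-194.9) = 643.0
(Excluded from the current account — financial account: purchases of foreign government bonds by domestic residents 482.8, foreign purchases of equities on the domestic stock exchange 105.5, sale of domestic government bonds to non-residents 260.6; capital account: sale of embassy land to a foreign government 38.2.)

643.0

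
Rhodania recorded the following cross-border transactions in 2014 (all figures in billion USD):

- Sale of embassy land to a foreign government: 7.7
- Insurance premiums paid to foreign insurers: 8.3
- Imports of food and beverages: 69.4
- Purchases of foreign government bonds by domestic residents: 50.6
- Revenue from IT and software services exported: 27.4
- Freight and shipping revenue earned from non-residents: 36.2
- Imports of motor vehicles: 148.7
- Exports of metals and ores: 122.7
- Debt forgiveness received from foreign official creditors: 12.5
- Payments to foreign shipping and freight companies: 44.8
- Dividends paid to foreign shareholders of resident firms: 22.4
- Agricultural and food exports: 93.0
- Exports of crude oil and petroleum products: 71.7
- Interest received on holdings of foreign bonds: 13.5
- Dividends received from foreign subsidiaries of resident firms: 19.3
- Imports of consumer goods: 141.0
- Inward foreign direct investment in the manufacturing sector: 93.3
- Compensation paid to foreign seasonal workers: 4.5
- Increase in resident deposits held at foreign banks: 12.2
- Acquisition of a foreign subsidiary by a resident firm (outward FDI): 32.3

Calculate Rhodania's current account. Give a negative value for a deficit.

Goods: 71.7 - 69.4 + 93.0 - 148.7 + 122.7 - 141.0 = -71.7
Services: -44.8 + 36.2 - 8.3 + 27.4 = 10.5
Primary income: -22.4 + 13.5 + 19.3 - 4.5 = 5.9
Current account = (-71.7) + 10.5 + 5.9 = -55.3
(Excluded from the current account — capital account: sale of embassy land to a foreign government 7.7, debt forgiveness received from foreign official creditors 12.5; financial account: purchases of foreign government bonds by domestic residents 50.6, inward foreign direct investment in the manufacturing sector 93.3, increase in resident deposits held at foreign banks 12.2, acquisition of a foreign subsidiary by a resident firm (outward FDI) 32.3.)

-55.3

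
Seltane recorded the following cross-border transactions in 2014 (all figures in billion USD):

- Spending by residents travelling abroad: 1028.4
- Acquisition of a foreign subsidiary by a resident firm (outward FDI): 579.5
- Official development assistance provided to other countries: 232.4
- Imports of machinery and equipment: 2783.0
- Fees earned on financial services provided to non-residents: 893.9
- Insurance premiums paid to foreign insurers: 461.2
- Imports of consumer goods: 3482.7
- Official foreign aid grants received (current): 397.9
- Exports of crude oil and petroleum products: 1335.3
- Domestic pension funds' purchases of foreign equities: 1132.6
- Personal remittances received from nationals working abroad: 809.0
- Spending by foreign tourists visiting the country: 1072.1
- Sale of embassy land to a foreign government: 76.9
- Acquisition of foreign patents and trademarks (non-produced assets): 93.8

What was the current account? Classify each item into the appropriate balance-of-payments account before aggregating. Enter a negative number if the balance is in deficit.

-3479.5

Goods: -2783.0 - 3482.7 + 1335.3 = -4930.4
Services: 1072.1 - 1028.4 + 893.9 - 461.2 = 476.4
Secondary income: 397.9 - 232.4 + 809.0 = 974.5
Current account = (-4930.4) + 476.4 + 974.5 = -3479.5
(Excluded from the current account — financial account: acquisition of a foreign subsidiary by a resident firm (outward FDI) 579.5, domestic pension funds' purchases of foreign equities 1132.6; capital account: sale of embassy land to a foreign government 76.9, acquisition of foreign patents and trademarks (non-produced assets) 93.8.)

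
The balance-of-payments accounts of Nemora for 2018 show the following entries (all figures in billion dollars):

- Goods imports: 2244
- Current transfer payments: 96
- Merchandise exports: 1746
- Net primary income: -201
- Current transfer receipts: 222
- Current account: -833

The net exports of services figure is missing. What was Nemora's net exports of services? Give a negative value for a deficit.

-260

Current account = goods balance + services balance + net primary income + net secondary income
Sum of the known components = -573
Net exports of services = CA - (known components) = -833 - (-573) = -260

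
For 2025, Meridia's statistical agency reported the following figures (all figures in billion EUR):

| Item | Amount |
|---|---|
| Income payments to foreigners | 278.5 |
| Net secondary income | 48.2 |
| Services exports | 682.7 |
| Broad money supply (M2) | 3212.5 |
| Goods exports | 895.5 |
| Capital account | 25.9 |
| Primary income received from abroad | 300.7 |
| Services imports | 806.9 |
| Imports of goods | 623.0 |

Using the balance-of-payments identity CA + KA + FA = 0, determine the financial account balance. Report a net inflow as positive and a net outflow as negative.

-244.6

Goods balance = 895.5 - 623.0 = 272.5
Services balance = 682.7 - 806.9 = -124.2
Trade balance (goods + services) = 272.5 + (-124.2) = 148.3
Net primary income = 300.7 - 278.5 = 22.2
Net secondary income = 48.2
Current account = 148.3 + 22.2 + 48.2 = 218.7
Financial account = -(218.7 + 25.9) = -244.6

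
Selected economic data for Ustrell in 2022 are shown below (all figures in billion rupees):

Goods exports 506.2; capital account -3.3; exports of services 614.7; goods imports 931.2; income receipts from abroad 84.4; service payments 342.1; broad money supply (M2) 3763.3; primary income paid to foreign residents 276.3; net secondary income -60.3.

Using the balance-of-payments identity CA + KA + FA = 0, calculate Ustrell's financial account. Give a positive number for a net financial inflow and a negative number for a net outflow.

407.9

Goods balance = 506.2 - 931.2 = -425.0
Services balance = 614.7 - 342.1 = 272.6
Trade balance (goods + services) = -425.0 + 272.6 = -152.4
Net primary income = 84.4 - 276.3 = -191.9
Net secondary income = -60.3
Current account = -152.4 + (-191.9) + (-60.3) = -404.6
Financial account = -(-404.6 + (-3.3)) = 407.9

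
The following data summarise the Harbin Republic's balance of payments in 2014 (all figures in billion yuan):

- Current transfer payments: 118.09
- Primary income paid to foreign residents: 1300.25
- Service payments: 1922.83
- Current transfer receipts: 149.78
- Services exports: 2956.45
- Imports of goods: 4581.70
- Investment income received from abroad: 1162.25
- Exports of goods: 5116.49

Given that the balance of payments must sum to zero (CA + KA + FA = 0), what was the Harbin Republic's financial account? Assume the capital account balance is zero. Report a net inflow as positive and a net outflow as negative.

-1462.10

Goods balance = 5116.49 - 4581.70 = 534.79
Services balance = 2956.45 - 1922.83 = 1033.62
Trade balance (goods + services) = 534.79 + 1033.62 = 1568.41
Net primary income = 1162.25 - 1300.25 = -138.00
Net secondary income = 149.78 - 118.09 = 31.69
Current account = 1568.41 + (-138.00) + 31.69 = 1462.10
Financial account = -(1462.10) = -1462.10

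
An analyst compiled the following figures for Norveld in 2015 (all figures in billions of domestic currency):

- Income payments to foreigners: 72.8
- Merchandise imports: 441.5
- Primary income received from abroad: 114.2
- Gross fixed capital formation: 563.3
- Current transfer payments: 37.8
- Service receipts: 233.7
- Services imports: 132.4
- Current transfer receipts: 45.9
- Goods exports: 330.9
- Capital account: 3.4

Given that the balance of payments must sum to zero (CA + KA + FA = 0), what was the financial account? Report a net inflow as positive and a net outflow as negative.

-43.6

Goods balance = 330.9 - 441.5 = -110.6
Services balance = 233.7 - 132.4 = 101.3
Trade balance (goods + services) = -110.6 + 101.3 = -9.3
Net primary income = 114.2 - 72.8 = 41.4
Net secondary income = 45.9 - 37.8 = 8.1
Current account = -9.3 + 41.4 + 8.1 = 40.2
Financial account = -(40.2 + 3.4) = -43.6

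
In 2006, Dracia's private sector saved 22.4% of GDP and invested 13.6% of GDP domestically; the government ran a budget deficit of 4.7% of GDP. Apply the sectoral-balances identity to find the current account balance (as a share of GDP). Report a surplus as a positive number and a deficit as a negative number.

4.1

By the sectoral-balances identity, CA = (S_private - I) + (T - G).
Private balance = 22.4 - 13.6 = 8.8
Government balance (T - G) = -4.7
CA = 8.8 + (-4.7) = 4.1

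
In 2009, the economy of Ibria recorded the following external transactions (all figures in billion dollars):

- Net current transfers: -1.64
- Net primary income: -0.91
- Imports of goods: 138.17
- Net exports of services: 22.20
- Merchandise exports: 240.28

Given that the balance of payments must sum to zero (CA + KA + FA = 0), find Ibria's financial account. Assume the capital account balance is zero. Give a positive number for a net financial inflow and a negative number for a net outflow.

Goods balance = 240.28 - 138.17 = 102.11
Services balance = 22.20
Trade balance (goods + services) = 102.11 + 22.20 = 124.31
Net primary income = -0.91
Net secondary income = -1.64
Current account = 124.31 + (-0.91) + (-1.64) = 121.76
Financial account = -(121.76) = -121.76

-121.76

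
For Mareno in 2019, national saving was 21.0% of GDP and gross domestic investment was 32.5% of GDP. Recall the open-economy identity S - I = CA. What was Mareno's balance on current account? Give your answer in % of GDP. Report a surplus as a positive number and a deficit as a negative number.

-11.5

CA = S - I = 21.0 - 32.5 = -11.5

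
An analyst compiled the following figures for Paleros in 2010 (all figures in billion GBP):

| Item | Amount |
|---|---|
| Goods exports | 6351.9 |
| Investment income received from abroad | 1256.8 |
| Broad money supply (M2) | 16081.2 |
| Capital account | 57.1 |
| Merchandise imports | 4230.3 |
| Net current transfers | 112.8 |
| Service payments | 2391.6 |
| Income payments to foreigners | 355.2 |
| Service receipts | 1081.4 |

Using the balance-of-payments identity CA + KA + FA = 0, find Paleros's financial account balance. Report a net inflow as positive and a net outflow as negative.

-1882.9

Goods balance = 6351.9 - 4230.3 = 2121.6
Services balance = 1081.4 - 2391.6 = -1310.2
Trade balance (goods + services) = 2121.6 + (-1310.2) = 811.4
Net primary income = 1256.8 - 355.2 = 901.6
Net secondary income = 112.8
Current account = 811.4 + 901.6 + 112.8 = 1825.8
Financial account = -(1825.8 + 57.1) = -1882.9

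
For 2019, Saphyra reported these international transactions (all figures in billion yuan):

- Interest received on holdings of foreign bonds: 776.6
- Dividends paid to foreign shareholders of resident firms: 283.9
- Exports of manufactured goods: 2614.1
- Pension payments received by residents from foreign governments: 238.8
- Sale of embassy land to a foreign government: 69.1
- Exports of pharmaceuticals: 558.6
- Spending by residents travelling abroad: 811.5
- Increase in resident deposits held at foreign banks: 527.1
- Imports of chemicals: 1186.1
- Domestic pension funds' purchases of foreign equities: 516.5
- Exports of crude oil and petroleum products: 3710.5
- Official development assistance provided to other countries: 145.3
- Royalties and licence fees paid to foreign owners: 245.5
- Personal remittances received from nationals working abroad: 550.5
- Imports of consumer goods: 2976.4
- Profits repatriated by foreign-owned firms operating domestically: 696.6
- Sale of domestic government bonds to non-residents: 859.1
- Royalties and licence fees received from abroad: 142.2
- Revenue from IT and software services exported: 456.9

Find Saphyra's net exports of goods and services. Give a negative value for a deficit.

2262.8

Goods: -1186.1 + 3710.5 + 2614.1 + 558.6 - 2976.4 = 2720.7
Services: 456.9 - 811.5 + 142.2 - 245.5 = -457.9
Trade balance = 2720.7 + (-457.9) = 2262.8
(Excluded from the trade balance — primary income: interest received on holdings of foreign bonds 776.6, dividends paid to foreign shareholders of resident firms 283.9, profits repatriated by foreign-owned firms operating domestically 696.6; secondary income: pension payments received by residents from foreign governments 238.8, official development assistance provided to other countries 145.3, personal remittances received from nationals working abroad 550.5; capital account: sale of embassy land to a foreign government 69.1; financial account: increase in resident deposits held at foreign banks 527.1, domestic pension funds' purchases of foreign equities 516.5, sale of domestic government bonds to non-residents 859.1.)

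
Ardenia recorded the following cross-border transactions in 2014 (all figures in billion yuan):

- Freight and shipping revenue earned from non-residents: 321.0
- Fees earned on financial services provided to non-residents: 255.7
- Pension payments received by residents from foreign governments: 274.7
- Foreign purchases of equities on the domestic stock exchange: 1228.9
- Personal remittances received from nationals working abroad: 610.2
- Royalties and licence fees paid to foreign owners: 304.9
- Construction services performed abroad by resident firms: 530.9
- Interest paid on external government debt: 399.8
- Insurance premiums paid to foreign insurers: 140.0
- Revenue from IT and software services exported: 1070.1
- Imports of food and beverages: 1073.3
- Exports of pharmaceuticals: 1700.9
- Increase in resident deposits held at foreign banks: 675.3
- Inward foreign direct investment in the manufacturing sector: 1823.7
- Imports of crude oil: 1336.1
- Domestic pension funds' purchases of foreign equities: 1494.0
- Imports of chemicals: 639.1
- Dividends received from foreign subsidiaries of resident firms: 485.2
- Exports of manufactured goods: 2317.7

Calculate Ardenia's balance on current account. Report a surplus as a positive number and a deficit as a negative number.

3673.2

Goods: -639.1 + 1700.9 - 1336.1 + 2317.7 - 1073.3 = 970.1
Services: 1070.1 + 321.0 + 530.9 - 140.0 + 255.7 - 304.9 = 1732.8
Primary income: -399.8 + 485.2 = 85.4
Secondary income: 610.2 + 274.7 = 884.9
Current account = 970.1 + 1732.8 + 85.4 + 884.9 = 3673.2
(Excluded from the current account — financial account: foreign purchases of equities on the domestic stock exchange 1228.9, increase in resident deposits held at foreign banks 675.3, inward foreign direct investment in the manufacturing sector 1823.7, domestic pension funds' purchases of foreign equities 1494.0.)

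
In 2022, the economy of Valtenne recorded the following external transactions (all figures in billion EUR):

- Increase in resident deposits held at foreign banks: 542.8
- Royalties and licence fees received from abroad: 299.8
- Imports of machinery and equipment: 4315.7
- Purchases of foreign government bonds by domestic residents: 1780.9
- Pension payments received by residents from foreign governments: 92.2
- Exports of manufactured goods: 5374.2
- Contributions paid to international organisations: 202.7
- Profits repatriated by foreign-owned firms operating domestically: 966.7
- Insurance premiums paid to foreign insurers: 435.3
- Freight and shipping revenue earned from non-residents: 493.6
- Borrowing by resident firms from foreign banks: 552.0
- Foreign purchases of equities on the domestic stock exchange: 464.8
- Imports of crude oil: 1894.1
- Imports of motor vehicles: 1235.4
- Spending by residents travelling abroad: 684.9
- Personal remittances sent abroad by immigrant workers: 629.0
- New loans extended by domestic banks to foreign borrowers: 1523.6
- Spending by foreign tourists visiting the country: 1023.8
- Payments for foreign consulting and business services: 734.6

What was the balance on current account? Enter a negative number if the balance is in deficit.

Goods: -4315.7 - 1235.4 - 1894.1 + 5374.2 = -2071.0
Services: 299.8 - 734.6 + 1023.8 - 684.9 - 435.3 + 493.6 = -37.6
Primary income: -966.7
Secondary income: -629.0 - 202.7 + 92.2 = -739.5
Current account = (-2071.0) + (-37.6) + (-966.7) + (-739.5) = -3814.8
(Excluded from the current account — financial account: increase in resident deposits held at foreign banks 542.8, purchases of foreign government bonds by domestic residents 1780.9, borrowing by resident firms from foreign banks 552.0, foreign purchases of equities on the domestic stock exchange 464.8, new loans extended by domestic banks to foreign borrowers 1523.6.)

-3814.8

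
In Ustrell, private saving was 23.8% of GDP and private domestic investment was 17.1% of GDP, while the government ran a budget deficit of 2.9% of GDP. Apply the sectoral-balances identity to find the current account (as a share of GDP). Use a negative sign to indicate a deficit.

By the sectoral-balances identity, CA = (S_private - I) + (T - G).
Private balance = 23.8 - 17.1 = 6.7
Government balance (T - G) = -2.9
CA = 6.7 + (-2.9) = 3.8

3.8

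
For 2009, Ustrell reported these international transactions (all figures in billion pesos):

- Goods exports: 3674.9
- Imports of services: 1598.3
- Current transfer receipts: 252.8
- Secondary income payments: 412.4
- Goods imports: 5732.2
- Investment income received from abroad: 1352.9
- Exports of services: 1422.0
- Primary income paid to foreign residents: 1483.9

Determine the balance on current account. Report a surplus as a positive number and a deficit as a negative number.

Goods balance = 3674.9 - 5732.2 = -2057.3
Services balance = 1422.0 - 1598.3 = -176.3
Trade balance (goods + services) = -2057.3 + (-176.3) = -2233.6
Net primary income = 1352.9 - 1483.9 = -131.0
Net secondary income = 252.8 - 412.4 = -159.6
Current account = -2233.6 + (-131.0) + (-159.6) = -2524.2

-2524.2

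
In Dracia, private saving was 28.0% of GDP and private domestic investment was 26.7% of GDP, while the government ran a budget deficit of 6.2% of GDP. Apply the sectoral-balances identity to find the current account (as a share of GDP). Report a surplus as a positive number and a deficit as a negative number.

-4.9

By the sectoral-balances identity, CA = (S_private - I) + (T - G).
Private balance = 28.0 - 26.7 = 1.3
Government balance (T - G) = -6.2
CA = 1.3 + (-6.2) = -4.9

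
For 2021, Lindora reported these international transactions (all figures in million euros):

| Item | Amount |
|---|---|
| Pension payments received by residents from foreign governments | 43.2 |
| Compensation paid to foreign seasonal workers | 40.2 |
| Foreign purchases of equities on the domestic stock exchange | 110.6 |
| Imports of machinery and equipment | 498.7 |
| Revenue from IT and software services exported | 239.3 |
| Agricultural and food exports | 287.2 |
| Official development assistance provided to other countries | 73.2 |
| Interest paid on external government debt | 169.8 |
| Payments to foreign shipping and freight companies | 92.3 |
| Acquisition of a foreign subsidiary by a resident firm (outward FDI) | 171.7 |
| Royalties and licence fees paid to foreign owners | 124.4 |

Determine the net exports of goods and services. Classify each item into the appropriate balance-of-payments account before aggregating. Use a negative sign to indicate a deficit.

-188.9

Goods: -498.7 + 287.2 = -211.5
Services: -124.4 - 92.3 + 239.3 = 22.6
Trade balance = -211.5 + 22.6 = -188.9
(Excluded from the trade balance — secondary income: pension payments received by residents from foreign governments 43.2, official development assistance provided to other countries 73.2; primary income: compensation paid to foreign seasonal workers 40.2, interest paid on external government debt 169.8; financial account: foreign purchases of equities on the domestic stock exchange 110.6, acquisition of a foreign subsidiary by a resident firm (outward FDI) 171.7.)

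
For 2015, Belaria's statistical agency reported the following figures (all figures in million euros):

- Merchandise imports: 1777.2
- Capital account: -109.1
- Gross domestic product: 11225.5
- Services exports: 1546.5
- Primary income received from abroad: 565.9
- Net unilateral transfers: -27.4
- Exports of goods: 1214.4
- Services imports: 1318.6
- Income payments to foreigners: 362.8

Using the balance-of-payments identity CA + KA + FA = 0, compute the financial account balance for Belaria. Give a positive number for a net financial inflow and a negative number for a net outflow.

268.3

Goods balance = 1214.4 - 1777.2 = -562.8
Services balance = 1546.5 - 1318.6 = 227.9
Trade balance (goods + services) = -562.8 + 227.9 = -334.9
Net primary income = 565.9 - 362.8 = 203.1
Net secondary income = -27.4
Current account = -334.9 + 203.1 + (-27.4) = -159.2
Financial account = -(-159.2 + (-109.1)) = 268.3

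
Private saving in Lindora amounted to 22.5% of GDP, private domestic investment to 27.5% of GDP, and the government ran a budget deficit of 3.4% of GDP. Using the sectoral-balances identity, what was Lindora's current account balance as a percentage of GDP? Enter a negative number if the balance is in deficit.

By the sectoral-balances identity, CA = (S_private - I) + (T - G).
Private balance = 22.5 - 27.5 = -5.0
Government balance (T - G) = -3.4
CA = -5.0 + (-3.4) = -8.4

-8.4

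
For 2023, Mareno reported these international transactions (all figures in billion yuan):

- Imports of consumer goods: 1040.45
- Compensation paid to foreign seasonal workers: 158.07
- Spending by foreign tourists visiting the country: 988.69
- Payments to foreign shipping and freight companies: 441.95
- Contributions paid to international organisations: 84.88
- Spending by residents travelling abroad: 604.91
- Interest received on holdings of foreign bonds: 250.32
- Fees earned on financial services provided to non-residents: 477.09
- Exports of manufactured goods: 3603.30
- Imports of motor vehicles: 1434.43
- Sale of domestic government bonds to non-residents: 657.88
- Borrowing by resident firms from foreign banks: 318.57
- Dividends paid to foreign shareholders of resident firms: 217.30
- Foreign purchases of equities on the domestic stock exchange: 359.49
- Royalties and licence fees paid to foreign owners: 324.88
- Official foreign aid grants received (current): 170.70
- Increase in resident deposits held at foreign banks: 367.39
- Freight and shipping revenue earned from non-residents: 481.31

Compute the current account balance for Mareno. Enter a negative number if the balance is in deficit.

1664.54

Goods: 3603.30 - 1040.45 - 1434.43 = 1128.42
Services: 477.09 - 441.95 - 324.88 - 604.91 + 481.31 + 988.69 = 575.35
Primary income: -217.30 - 158.07 + 250.32 = -125.05
Secondary income: -84.88 + 170.70 = 85.82
Current account = 1128.42 + 575.35 + (-125.05) + 85.82 = 1664.54
(Excluded from the current account — financial account: sale of domestic government bonds to non-residents 657.88, borrowing by resident firms from foreign banks 318.57, foreign purchases of equities on the domestic stock exchange 359.49, increase in resident deposits held at foreign banks 367.39.)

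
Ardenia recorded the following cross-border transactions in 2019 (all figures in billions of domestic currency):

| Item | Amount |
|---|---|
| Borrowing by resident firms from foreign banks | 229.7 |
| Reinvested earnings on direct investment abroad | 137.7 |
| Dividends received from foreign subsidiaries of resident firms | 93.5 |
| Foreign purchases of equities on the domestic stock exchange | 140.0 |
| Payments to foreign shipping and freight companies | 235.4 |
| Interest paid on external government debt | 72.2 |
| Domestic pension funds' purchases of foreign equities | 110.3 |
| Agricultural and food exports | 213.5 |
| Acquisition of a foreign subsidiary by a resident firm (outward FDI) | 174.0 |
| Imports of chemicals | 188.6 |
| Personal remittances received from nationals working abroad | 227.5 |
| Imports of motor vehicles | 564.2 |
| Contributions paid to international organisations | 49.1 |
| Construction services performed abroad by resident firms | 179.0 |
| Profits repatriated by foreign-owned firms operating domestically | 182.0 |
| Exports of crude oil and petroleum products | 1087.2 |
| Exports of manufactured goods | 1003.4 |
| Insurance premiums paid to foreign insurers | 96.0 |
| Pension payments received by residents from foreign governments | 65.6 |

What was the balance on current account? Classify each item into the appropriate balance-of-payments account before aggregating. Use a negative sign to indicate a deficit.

Goods: 213.5 - 188.6 - 564.2 + 1003.4 + 1087.2 = 1551.3
Services: -235.4 - 96.0 + 179.0 = -152.4
Primary income: 93.5 - 182.0 - 72.2 + 137.7 = -23.0
Secondary income: 227.5 - 49.1 + 65.6 = 244.0
Current account = 1551.3 + (-152.4) + (-23.0) + 244.0 = 1619.9
(Excluded from the current account — financial account: borrowing by resident firms from foreign banks 229.7, foreign purchases of equities on the domestic stock exchange 140.0, domestic pension funds' purchases of foreign equities 110.3, acquisition of a foreign subsidiary by a resident firm (outward FDI) 174.0.)

1619.9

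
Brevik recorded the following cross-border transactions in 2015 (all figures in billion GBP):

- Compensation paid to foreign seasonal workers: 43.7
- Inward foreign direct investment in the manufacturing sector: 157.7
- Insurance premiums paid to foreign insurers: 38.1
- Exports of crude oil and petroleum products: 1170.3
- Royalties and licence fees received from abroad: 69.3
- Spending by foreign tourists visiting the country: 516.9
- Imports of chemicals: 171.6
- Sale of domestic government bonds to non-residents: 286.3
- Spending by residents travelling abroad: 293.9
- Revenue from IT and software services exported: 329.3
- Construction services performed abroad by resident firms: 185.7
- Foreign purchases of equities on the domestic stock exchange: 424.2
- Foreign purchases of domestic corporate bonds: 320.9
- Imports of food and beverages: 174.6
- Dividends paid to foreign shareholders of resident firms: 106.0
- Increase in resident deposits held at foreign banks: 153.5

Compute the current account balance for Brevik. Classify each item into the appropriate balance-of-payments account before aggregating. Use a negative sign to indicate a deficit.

1443.6

Goods: -174.6 - 171.6 + 1170.3 = 824.1
Services: -38.1 + 516.9 + 69.3 + 185.7 - 293.9 + 329.3 = 769.2
Primary income: -106.0 - 43.7 = -149.7
Current account = 824.1 + 769.2 + (-149.7) = 1443.6
(Excluded from the current account — financial account: inward foreign direct investment in the manufacturing sector 157.7, sale of domestic government bonds to non-residents 286.3, foreign purchases of equities on the domestic stock exchange 424.2, foreign purchases of domestic corporate bonds 320.9, increase in resident deposits held at foreign banks 153.5.)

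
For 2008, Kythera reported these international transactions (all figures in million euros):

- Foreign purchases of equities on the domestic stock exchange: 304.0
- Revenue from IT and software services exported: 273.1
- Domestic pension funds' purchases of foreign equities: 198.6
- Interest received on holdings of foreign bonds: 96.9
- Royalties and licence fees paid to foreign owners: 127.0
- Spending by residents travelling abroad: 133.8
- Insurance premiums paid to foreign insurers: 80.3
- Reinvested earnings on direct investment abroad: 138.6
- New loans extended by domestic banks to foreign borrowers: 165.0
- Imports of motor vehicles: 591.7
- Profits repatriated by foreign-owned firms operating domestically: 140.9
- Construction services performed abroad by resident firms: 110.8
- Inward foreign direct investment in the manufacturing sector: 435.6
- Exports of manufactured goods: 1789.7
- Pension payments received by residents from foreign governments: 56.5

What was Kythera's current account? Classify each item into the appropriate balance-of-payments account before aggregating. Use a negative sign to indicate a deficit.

1391.9

Goods: 1789.7 - 591.7 = 1198.0
Services: -80.3 - 127.0 + 273.1 - 133.8 + 110.8 = 42.8
Primary income: 138.6 + 96.9 - 140.9 = 94.6
Secondary income: 56.5
Current account = 1198.0 + 42.8 + 94.6 + 56.5 = 1391.9
(Excluded from the current account — financial account: foreign purchases of equities on the domestic stock exchange 304.0, domestic pension funds' purchases of foreign equities 198.6, new loans extended by domestic banks to foreign borrowers 165.0, inward foreign direct investment in the manufacturing sector 435.6.)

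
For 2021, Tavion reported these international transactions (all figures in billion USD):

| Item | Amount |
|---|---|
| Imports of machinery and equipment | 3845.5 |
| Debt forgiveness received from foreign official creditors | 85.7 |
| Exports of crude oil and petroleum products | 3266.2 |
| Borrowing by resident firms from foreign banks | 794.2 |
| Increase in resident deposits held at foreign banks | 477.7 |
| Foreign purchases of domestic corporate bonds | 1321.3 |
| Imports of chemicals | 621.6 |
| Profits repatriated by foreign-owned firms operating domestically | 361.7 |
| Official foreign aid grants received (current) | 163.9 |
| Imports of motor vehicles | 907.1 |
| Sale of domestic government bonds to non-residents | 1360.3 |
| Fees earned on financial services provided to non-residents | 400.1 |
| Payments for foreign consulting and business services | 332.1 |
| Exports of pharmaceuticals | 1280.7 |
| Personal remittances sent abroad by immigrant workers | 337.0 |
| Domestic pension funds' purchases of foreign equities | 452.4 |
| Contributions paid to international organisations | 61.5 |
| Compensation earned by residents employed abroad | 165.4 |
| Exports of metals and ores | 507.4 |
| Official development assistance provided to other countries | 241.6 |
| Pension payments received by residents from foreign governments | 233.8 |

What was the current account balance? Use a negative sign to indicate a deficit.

-690.6

Goods: 507.4 - 3845.5 + 3266.2 - 907.1 + 1280.7 - 621.6 = -319.9
Services: 400.1 - 332.1 = 68.0
Primary income: 165.4 - 361.7 = -196.3
Secondary income: 233.8 - 241.6 - 337.0 + 163.9 - 61.5 = -242.4
Current account = (-319.9) + 68.0 + (-196.3) + (-242.4) = -690.6
(Excluded from the current account — capital account: debt forgiveness received from foreign official creditors 85.7; financial account: borrowing by resident firms from foreign banks 794.2, increase in resident deposits held at foreign banks 477.7, foreign purchases of domestic corporate bonds 1321.3, sale of domestic government bonds to non-residents 1360.3, domestic pension funds' purchases of foreign equities 452.4.)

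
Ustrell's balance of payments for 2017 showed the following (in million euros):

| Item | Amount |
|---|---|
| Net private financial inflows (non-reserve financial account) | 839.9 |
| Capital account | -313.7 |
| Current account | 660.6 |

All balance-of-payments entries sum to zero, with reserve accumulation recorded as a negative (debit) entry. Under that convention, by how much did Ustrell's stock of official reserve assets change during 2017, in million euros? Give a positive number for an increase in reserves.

Official reserve transactions balance = -(660.6 + (-313.7) + 839.9) = -1186.8
An accumulation of reserves is recorded as a debit (negative entry), so the change in the stock of reserves is the negative of that balance.
Change in official reserves = -(-1186.8) = 1186.8

1186.8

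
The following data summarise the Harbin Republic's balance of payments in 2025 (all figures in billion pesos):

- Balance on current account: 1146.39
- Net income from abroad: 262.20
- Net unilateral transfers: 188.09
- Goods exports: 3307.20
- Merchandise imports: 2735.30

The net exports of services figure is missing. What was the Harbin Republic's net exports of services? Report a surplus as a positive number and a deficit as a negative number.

Current account = goods balance + services balance + net primary income + net secondary income
Sum of the known components = 1022.19
Net exports of services = CA - (known components) = 1146.39 - 1022.19 = 124.20

124.20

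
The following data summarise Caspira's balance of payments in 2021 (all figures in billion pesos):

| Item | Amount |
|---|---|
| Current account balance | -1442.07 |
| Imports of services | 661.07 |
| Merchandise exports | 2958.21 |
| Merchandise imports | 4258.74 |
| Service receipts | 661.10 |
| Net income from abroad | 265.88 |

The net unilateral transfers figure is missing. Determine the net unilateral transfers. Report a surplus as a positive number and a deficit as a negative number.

Current account = goods balance + services balance + net primary income + net secondary income
Sum of the known components = -1034.62
Net unilateral transfers = CA - (known components) = -1442.07 - (-1034.62) = -407.45

-407.45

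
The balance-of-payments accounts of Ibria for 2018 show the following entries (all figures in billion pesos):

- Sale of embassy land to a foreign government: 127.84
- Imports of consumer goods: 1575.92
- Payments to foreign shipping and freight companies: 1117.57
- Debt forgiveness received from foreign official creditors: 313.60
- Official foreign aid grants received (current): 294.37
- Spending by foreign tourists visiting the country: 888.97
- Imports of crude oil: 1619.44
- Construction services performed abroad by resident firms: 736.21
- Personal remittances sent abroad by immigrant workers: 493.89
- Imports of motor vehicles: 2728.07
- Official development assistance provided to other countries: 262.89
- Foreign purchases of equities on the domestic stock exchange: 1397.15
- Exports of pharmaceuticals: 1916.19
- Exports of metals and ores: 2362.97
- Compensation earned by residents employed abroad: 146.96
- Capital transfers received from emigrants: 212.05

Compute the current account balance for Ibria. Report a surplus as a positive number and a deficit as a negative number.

-1452.11

Goods: 2362.97 - 2728.07 - 1575.92 + 1916.19 - 1619.44 = -1644.27
Services: 888.97 + 736.21 - 1117.57 = 507.61
Primary income: 146.96
Secondary income: -262.89 - 493.89 + 294.37 = -462.41
Current account = (-1644.27) + 507.61 + 146.96 + (-462.41) = -1452.11
(Excluded from the current account — capital account: sale of embassy land to a foreign government 127.84, debt forgiveness received from foreign official creditors 313.60, capital transfers received from emigrants 212.05; financial account: foreign purchases of equities on the domestic stock exchange 1397.15.)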